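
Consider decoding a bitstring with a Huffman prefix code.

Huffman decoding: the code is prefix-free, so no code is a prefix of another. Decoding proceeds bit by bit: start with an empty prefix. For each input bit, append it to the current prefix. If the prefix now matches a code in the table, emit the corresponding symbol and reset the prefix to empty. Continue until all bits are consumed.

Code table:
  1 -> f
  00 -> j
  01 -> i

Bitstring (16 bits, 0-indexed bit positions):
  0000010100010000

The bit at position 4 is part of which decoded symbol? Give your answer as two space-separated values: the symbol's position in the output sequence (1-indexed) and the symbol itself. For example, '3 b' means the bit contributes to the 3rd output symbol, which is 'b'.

Answer: 3 i

Derivation:
Bit 0: prefix='0' (no match yet)
Bit 1: prefix='00' -> emit 'j', reset
Bit 2: prefix='0' (no match yet)
Bit 3: prefix='00' -> emit 'j', reset
Bit 4: prefix='0' (no match yet)
Bit 5: prefix='01' -> emit 'i', reset
Bit 6: prefix='0' (no match yet)
Bit 7: prefix='01' -> emit 'i', reset
Bit 8: prefix='0' (no match yet)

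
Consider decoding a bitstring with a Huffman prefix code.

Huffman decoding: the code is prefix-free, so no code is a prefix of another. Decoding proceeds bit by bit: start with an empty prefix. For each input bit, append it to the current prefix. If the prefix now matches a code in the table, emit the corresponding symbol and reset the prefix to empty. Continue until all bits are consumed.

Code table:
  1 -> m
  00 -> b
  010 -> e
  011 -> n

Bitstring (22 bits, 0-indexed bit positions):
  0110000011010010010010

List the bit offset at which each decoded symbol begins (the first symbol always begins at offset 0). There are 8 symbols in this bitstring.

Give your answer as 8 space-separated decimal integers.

Bit 0: prefix='0' (no match yet)
Bit 1: prefix='01' (no match yet)
Bit 2: prefix='011' -> emit 'n', reset
Bit 3: prefix='0' (no match yet)
Bit 4: prefix='00' -> emit 'b', reset
Bit 5: prefix='0' (no match yet)
Bit 6: prefix='00' -> emit 'b', reset
Bit 7: prefix='0' (no match yet)
Bit 8: prefix='01' (no match yet)
Bit 9: prefix='011' -> emit 'n', reset
Bit 10: prefix='0' (no match yet)
Bit 11: prefix='01' (no match yet)
Bit 12: prefix='010' -> emit 'e', reset
Bit 13: prefix='0' (no match yet)
Bit 14: prefix='01' (no match yet)
Bit 15: prefix='010' -> emit 'e', reset
Bit 16: prefix='0' (no match yet)
Bit 17: prefix='01' (no match yet)
Bit 18: prefix='010' -> emit 'e', reset
Bit 19: prefix='0' (no match yet)
Bit 20: prefix='01' (no match yet)
Bit 21: prefix='010' -> emit 'e', reset

Answer: 0 3 5 7 10 13 16 19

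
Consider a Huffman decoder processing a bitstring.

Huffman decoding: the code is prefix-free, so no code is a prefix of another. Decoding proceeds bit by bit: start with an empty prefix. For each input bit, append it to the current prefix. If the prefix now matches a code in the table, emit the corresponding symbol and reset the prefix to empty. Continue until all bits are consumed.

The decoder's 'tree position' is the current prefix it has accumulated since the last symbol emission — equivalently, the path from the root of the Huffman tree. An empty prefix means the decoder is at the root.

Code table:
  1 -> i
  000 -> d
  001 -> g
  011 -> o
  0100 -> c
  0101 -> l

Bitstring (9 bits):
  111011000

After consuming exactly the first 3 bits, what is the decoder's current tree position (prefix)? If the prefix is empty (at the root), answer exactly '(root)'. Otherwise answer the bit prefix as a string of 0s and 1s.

Answer: (root)

Derivation:
Bit 0: prefix='1' -> emit 'i', reset
Bit 1: prefix='1' -> emit 'i', reset
Bit 2: prefix='1' -> emit 'i', reset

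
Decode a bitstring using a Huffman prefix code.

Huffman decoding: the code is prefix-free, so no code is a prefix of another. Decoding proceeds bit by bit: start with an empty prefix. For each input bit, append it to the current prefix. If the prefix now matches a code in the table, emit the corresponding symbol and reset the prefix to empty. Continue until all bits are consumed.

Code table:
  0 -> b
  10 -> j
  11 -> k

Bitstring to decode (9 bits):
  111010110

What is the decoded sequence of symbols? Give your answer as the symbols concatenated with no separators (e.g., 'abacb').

Answer: kjjkb

Derivation:
Bit 0: prefix='1' (no match yet)
Bit 1: prefix='11' -> emit 'k', reset
Bit 2: prefix='1' (no match yet)
Bit 3: prefix='10' -> emit 'j', reset
Bit 4: prefix='1' (no match yet)
Bit 5: prefix='10' -> emit 'j', reset
Bit 6: prefix='1' (no match yet)
Bit 7: prefix='11' -> emit 'k', reset
Bit 8: prefix='0' -> emit 'b', reset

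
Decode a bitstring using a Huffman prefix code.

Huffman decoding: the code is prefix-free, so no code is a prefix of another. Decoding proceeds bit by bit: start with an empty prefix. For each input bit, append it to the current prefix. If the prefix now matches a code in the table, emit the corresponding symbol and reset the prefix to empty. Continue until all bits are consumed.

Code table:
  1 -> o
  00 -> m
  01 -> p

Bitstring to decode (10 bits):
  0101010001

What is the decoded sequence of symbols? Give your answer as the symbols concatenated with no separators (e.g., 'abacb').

Answer: pppmp

Derivation:
Bit 0: prefix='0' (no match yet)
Bit 1: prefix='01' -> emit 'p', reset
Bit 2: prefix='0' (no match yet)
Bit 3: prefix='01' -> emit 'p', reset
Bit 4: prefix='0' (no match yet)
Bit 5: prefix='01' -> emit 'p', reset
Bit 6: prefix='0' (no match yet)
Bit 7: prefix='00' -> emit 'm', reset
Bit 8: prefix='0' (no match yet)
Bit 9: prefix='01' -> emit 'p', reset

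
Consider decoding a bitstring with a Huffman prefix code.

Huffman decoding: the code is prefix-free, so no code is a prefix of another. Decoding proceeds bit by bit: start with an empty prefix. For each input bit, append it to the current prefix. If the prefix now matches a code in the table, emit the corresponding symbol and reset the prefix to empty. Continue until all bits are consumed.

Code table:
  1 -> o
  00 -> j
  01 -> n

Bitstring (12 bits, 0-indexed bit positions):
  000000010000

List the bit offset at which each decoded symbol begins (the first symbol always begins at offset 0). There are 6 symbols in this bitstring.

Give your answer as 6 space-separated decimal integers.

Bit 0: prefix='0' (no match yet)
Bit 1: prefix='00' -> emit 'j', reset
Bit 2: prefix='0' (no match yet)
Bit 3: prefix='00' -> emit 'j', reset
Bit 4: prefix='0' (no match yet)
Bit 5: prefix='00' -> emit 'j', reset
Bit 6: prefix='0' (no match yet)
Bit 7: prefix='01' -> emit 'n', reset
Bit 8: prefix='0' (no match yet)
Bit 9: prefix='00' -> emit 'j', reset
Bit 10: prefix='0' (no match yet)
Bit 11: prefix='00' -> emit 'j', reset

Answer: 0 2 4 6 8 10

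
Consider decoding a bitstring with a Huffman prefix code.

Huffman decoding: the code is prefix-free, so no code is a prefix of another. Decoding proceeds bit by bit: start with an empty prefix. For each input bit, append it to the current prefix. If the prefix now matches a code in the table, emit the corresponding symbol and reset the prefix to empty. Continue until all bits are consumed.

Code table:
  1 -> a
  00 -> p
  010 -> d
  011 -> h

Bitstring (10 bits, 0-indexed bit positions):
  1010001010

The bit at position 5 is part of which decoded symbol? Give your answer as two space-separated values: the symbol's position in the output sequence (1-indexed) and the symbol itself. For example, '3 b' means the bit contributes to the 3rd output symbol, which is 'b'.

Answer: 3 p

Derivation:
Bit 0: prefix='1' -> emit 'a', reset
Bit 1: prefix='0' (no match yet)
Bit 2: prefix='01' (no match yet)
Bit 3: prefix='010' -> emit 'd', reset
Bit 4: prefix='0' (no match yet)
Bit 5: prefix='00' -> emit 'p', reset
Bit 6: prefix='1' -> emit 'a', reset
Bit 7: prefix='0' (no match yet)
Bit 8: prefix='01' (no match yet)
Bit 9: prefix='010' -> emit 'd', reset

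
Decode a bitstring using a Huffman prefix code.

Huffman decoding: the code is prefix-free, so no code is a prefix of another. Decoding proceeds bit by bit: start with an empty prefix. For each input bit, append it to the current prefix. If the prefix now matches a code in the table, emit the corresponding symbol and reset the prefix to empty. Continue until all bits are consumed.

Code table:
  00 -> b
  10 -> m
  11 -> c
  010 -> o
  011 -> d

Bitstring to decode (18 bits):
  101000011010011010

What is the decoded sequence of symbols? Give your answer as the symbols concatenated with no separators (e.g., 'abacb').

Answer: mmbdodo

Derivation:
Bit 0: prefix='1' (no match yet)
Bit 1: prefix='10' -> emit 'm', reset
Bit 2: prefix='1' (no match yet)
Bit 3: prefix='10' -> emit 'm', reset
Bit 4: prefix='0' (no match yet)
Bit 5: prefix='00' -> emit 'b', reset
Bit 6: prefix='0' (no match yet)
Bit 7: prefix='01' (no match yet)
Bit 8: prefix='011' -> emit 'd', reset
Bit 9: prefix='0' (no match yet)
Bit 10: prefix='01' (no match yet)
Bit 11: prefix='010' -> emit 'o', reset
Bit 12: prefix='0' (no match yet)
Bit 13: prefix='01' (no match yet)
Bit 14: prefix='011' -> emit 'd', reset
Bit 15: prefix='0' (no match yet)
Bit 16: prefix='01' (no match yet)
Bit 17: prefix='010' -> emit 'o', reset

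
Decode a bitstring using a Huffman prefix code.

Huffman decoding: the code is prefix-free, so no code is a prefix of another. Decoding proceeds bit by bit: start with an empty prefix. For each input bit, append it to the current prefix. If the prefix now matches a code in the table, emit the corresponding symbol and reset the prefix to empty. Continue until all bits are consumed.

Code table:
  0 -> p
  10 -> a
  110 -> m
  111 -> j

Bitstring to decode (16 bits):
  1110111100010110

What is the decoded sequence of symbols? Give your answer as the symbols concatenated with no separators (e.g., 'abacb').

Bit 0: prefix='1' (no match yet)
Bit 1: prefix='11' (no match yet)
Bit 2: prefix='111' -> emit 'j', reset
Bit 3: prefix='0' -> emit 'p', reset
Bit 4: prefix='1' (no match yet)
Bit 5: prefix='11' (no match yet)
Bit 6: prefix='111' -> emit 'j', reset
Bit 7: prefix='1' (no match yet)
Bit 8: prefix='10' -> emit 'a', reset
Bit 9: prefix='0' -> emit 'p', reset
Bit 10: prefix='0' -> emit 'p', reset
Bit 11: prefix='1' (no match yet)
Bit 12: prefix='10' -> emit 'a', reset
Bit 13: prefix='1' (no match yet)
Bit 14: prefix='11' (no match yet)
Bit 15: prefix='110' -> emit 'm', reset

Answer: jpjappam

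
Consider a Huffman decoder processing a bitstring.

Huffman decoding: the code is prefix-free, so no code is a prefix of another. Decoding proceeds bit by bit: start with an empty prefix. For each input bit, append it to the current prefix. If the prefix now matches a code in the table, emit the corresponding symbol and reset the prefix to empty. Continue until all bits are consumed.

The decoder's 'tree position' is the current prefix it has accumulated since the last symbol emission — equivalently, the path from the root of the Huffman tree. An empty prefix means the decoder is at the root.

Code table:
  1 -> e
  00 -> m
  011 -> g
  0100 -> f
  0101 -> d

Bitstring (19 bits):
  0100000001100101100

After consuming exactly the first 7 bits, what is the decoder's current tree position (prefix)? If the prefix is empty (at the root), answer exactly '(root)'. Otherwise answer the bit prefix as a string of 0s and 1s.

Bit 0: prefix='0' (no match yet)
Bit 1: prefix='01' (no match yet)
Bit 2: prefix='010' (no match yet)
Bit 3: prefix='0100' -> emit 'f', reset
Bit 4: prefix='0' (no match yet)
Bit 5: prefix='00' -> emit 'm', reset
Bit 6: prefix='0' (no match yet)

Answer: 0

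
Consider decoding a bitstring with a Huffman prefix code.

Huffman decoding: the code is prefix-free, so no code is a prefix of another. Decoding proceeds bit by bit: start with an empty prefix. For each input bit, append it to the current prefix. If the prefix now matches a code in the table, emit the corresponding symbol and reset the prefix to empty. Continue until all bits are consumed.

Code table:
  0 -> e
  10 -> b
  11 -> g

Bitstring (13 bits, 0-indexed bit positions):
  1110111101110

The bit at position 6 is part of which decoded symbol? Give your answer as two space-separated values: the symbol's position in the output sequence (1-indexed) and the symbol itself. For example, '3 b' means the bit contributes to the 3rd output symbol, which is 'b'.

Answer: 4 g

Derivation:
Bit 0: prefix='1' (no match yet)
Bit 1: prefix='11' -> emit 'g', reset
Bit 2: prefix='1' (no match yet)
Bit 3: prefix='10' -> emit 'b', reset
Bit 4: prefix='1' (no match yet)
Bit 5: prefix='11' -> emit 'g', reset
Bit 6: prefix='1' (no match yet)
Bit 7: prefix='11' -> emit 'g', reset
Bit 8: prefix='0' -> emit 'e', reset
Bit 9: prefix='1' (no match yet)
Bit 10: prefix='11' -> emit 'g', reset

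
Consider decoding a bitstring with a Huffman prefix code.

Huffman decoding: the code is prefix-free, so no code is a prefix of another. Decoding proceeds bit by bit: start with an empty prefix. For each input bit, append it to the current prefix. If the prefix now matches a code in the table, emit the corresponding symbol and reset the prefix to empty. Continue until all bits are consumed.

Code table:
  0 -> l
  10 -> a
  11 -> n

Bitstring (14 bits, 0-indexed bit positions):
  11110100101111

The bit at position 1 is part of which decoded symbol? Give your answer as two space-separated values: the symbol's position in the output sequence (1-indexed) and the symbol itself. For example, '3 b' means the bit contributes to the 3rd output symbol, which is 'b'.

Bit 0: prefix='1' (no match yet)
Bit 1: prefix='11' -> emit 'n', reset
Bit 2: prefix='1' (no match yet)
Bit 3: prefix='11' -> emit 'n', reset
Bit 4: prefix='0' -> emit 'l', reset
Bit 5: prefix='1' (no match yet)

Answer: 1 n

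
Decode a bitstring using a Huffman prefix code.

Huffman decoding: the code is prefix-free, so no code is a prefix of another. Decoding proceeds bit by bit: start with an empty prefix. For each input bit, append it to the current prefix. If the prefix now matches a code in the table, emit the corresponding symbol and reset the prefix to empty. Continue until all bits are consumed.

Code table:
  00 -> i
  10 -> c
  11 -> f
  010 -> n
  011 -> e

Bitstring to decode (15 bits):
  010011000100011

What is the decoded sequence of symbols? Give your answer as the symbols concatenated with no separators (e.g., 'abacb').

Answer: neinif

Derivation:
Bit 0: prefix='0' (no match yet)
Bit 1: prefix='01' (no match yet)
Bit 2: prefix='010' -> emit 'n', reset
Bit 3: prefix='0' (no match yet)
Bit 4: prefix='01' (no match yet)
Bit 5: prefix='011' -> emit 'e', reset
Bit 6: prefix='0' (no match yet)
Bit 7: prefix='00' -> emit 'i', reset
Bit 8: prefix='0' (no match yet)
Bit 9: prefix='01' (no match yet)
Bit 10: prefix='010' -> emit 'n', reset
Bit 11: prefix='0' (no match yet)
Bit 12: prefix='00' -> emit 'i', reset
Bit 13: prefix='1' (no match yet)
Bit 14: prefix='11' -> emit 'f', reset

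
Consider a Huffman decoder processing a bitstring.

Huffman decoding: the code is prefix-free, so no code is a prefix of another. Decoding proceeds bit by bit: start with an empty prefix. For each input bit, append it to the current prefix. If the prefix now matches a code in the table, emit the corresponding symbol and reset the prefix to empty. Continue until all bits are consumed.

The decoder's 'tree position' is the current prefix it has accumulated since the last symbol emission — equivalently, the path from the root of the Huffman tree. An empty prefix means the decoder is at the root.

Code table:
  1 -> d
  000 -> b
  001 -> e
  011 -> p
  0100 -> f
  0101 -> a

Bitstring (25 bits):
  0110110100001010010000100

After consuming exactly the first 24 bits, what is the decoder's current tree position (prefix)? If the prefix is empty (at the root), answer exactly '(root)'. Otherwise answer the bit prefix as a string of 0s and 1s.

Bit 0: prefix='0' (no match yet)
Bit 1: prefix='01' (no match yet)
Bit 2: prefix='011' -> emit 'p', reset
Bit 3: prefix='0' (no match yet)
Bit 4: prefix='01' (no match yet)
Bit 5: prefix='011' -> emit 'p', reset
Bit 6: prefix='0' (no match yet)
Bit 7: prefix='01' (no match yet)
Bit 8: prefix='010' (no match yet)
Bit 9: prefix='0100' -> emit 'f', reset
Bit 10: prefix='0' (no match yet)
Bit 11: prefix='00' (no match yet)
Bit 12: prefix='001' -> emit 'e', reset
Bit 13: prefix='0' (no match yet)
Bit 14: prefix='01' (no match yet)
Bit 15: prefix='010' (no match yet)
Bit 16: prefix='0100' -> emit 'f', reset
Bit 17: prefix='1' -> emit 'd', reset
Bit 18: prefix='0' (no match yet)
Bit 19: prefix='00' (no match yet)
Bit 20: prefix='000' -> emit 'b', reset
Bit 21: prefix='0' (no match yet)
Bit 22: prefix='01' (no match yet)
Bit 23: prefix='010' (no match yet)

Answer: 010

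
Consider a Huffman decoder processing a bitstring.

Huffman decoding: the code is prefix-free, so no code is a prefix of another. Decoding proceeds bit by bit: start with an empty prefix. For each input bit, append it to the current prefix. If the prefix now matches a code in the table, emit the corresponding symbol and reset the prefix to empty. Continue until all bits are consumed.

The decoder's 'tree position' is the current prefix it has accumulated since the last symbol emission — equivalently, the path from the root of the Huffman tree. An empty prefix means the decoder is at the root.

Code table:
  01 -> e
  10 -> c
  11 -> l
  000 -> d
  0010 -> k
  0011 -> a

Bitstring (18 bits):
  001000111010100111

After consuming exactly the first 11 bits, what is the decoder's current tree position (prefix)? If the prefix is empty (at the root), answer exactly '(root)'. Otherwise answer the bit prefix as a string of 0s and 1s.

Bit 0: prefix='0' (no match yet)
Bit 1: prefix='00' (no match yet)
Bit 2: prefix='001' (no match yet)
Bit 3: prefix='0010' -> emit 'k', reset
Bit 4: prefix='0' (no match yet)
Bit 5: prefix='00' (no match yet)
Bit 6: prefix='001' (no match yet)
Bit 7: prefix='0011' -> emit 'a', reset
Bit 8: prefix='1' (no match yet)
Bit 9: prefix='10' -> emit 'c', reset
Bit 10: prefix='1' (no match yet)

Answer: 1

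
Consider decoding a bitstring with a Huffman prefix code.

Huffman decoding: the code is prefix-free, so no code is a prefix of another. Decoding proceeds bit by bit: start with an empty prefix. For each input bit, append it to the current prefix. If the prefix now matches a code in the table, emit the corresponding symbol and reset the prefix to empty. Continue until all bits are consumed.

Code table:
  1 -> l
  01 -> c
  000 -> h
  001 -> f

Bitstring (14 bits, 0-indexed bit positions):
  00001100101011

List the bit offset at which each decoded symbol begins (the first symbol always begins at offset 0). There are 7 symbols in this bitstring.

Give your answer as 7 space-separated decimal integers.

Bit 0: prefix='0' (no match yet)
Bit 1: prefix='00' (no match yet)
Bit 2: prefix='000' -> emit 'h', reset
Bit 3: prefix='0' (no match yet)
Bit 4: prefix='01' -> emit 'c', reset
Bit 5: prefix='1' -> emit 'l', reset
Bit 6: prefix='0' (no match yet)
Bit 7: prefix='00' (no match yet)
Bit 8: prefix='001' -> emit 'f', reset
Bit 9: prefix='0' (no match yet)
Bit 10: prefix='01' -> emit 'c', reset
Bit 11: prefix='0' (no match yet)
Bit 12: prefix='01' -> emit 'c', reset
Bit 13: prefix='1' -> emit 'l', reset

Answer: 0 3 5 6 9 11 13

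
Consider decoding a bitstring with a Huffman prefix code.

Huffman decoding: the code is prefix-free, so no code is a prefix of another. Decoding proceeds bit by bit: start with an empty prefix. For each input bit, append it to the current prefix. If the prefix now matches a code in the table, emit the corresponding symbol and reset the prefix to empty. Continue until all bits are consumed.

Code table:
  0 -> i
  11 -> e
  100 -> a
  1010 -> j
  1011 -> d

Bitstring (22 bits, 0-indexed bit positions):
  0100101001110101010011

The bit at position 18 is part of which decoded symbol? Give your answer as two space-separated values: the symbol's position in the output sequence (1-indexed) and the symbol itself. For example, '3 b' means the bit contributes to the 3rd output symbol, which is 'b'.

Answer: 7 j

Derivation:
Bit 0: prefix='0' -> emit 'i', reset
Bit 1: prefix='1' (no match yet)
Bit 2: prefix='10' (no match yet)
Bit 3: prefix='100' -> emit 'a', reset
Bit 4: prefix='1' (no match yet)
Bit 5: prefix='10' (no match yet)
Bit 6: prefix='101' (no match yet)
Bit 7: prefix='1010' -> emit 'j', reset
Bit 8: prefix='0' -> emit 'i', reset
Bit 9: prefix='1' (no match yet)
Bit 10: prefix='11' -> emit 'e', reset
Bit 11: prefix='1' (no match yet)
Bit 12: prefix='10' (no match yet)
Bit 13: prefix='101' (no match yet)
Bit 14: prefix='1010' -> emit 'j', reset
Bit 15: prefix='1' (no match yet)
Bit 16: prefix='10' (no match yet)
Bit 17: prefix='101' (no match yet)
Bit 18: prefix='1010' -> emit 'j', reset
Bit 19: prefix='0' -> emit 'i', reset
Bit 20: prefix='1' (no match yet)
Bit 21: prefix='11' -> emit 'e', reset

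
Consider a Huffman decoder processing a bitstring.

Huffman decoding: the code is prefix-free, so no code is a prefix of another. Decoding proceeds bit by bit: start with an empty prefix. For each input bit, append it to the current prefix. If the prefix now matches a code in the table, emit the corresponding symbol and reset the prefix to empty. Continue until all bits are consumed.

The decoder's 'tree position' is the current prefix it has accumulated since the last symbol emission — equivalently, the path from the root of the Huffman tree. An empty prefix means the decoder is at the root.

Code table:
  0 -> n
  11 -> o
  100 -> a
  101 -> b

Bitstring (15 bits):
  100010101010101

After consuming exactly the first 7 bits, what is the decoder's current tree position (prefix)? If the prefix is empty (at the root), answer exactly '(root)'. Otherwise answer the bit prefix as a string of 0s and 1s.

Answer: (root)

Derivation:
Bit 0: prefix='1' (no match yet)
Bit 1: prefix='10' (no match yet)
Bit 2: prefix='100' -> emit 'a', reset
Bit 3: prefix='0' -> emit 'n', reset
Bit 4: prefix='1' (no match yet)
Bit 5: prefix='10' (no match yet)
Bit 6: prefix='101' -> emit 'b', reset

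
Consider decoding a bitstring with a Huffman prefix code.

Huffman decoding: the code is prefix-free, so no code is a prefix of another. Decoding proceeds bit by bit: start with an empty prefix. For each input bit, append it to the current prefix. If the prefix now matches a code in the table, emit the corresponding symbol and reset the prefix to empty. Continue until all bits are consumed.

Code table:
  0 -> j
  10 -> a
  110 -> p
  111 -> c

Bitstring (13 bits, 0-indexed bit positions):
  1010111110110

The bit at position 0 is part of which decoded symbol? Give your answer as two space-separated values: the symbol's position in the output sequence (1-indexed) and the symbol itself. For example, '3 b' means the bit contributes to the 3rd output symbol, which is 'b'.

Answer: 1 a

Derivation:
Bit 0: prefix='1' (no match yet)
Bit 1: prefix='10' -> emit 'a', reset
Bit 2: prefix='1' (no match yet)
Bit 3: prefix='10' -> emit 'a', reset
Bit 4: prefix='1' (no match yet)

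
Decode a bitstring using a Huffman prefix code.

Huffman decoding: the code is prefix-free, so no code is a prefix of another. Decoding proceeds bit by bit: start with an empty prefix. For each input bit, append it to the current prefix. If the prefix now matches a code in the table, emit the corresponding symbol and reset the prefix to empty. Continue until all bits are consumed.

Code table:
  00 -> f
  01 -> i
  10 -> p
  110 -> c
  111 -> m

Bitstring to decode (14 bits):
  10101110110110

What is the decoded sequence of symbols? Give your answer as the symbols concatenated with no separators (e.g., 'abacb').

Bit 0: prefix='1' (no match yet)
Bit 1: prefix='10' -> emit 'p', reset
Bit 2: prefix='1' (no match yet)
Bit 3: prefix='10' -> emit 'p', reset
Bit 4: prefix='1' (no match yet)
Bit 5: prefix='11' (no match yet)
Bit 6: prefix='111' -> emit 'm', reset
Bit 7: prefix='0' (no match yet)
Bit 8: prefix='01' -> emit 'i', reset
Bit 9: prefix='1' (no match yet)
Bit 10: prefix='10' -> emit 'p', reset
Bit 11: prefix='1' (no match yet)
Bit 12: prefix='11' (no match yet)
Bit 13: prefix='110' -> emit 'c', reset

Answer: ppmipc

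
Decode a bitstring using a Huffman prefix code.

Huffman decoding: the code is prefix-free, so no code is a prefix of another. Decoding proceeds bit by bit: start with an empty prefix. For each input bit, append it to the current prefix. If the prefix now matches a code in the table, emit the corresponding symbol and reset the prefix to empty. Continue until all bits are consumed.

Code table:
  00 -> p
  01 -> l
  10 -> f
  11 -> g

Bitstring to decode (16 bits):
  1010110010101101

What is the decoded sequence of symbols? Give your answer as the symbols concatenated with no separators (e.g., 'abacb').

Bit 0: prefix='1' (no match yet)
Bit 1: prefix='10' -> emit 'f', reset
Bit 2: prefix='1' (no match yet)
Bit 3: prefix='10' -> emit 'f', reset
Bit 4: prefix='1' (no match yet)
Bit 5: prefix='11' -> emit 'g', reset
Bit 6: prefix='0' (no match yet)
Bit 7: prefix='00' -> emit 'p', reset
Bit 8: prefix='1' (no match yet)
Bit 9: prefix='10' -> emit 'f', reset
Bit 10: prefix='1' (no match yet)
Bit 11: prefix='10' -> emit 'f', reset
Bit 12: prefix='1' (no match yet)
Bit 13: prefix='11' -> emit 'g', reset
Bit 14: prefix='0' (no match yet)
Bit 15: prefix='01' -> emit 'l', reset

Answer: ffgpffgl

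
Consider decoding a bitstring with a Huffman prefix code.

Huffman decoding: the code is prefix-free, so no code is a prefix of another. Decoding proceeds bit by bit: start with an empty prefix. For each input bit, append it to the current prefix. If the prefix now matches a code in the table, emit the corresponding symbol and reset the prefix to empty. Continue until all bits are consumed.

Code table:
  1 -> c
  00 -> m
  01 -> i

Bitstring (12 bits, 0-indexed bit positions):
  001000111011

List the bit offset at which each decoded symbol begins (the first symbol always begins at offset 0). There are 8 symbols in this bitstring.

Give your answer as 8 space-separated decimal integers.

Answer: 0 2 3 5 7 8 9 11

Derivation:
Bit 0: prefix='0' (no match yet)
Bit 1: prefix='00' -> emit 'm', reset
Bit 2: prefix='1' -> emit 'c', reset
Bit 3: prefix='0' (no match yet)
Bit 4: prefix='00' -> emit 'm', reset
Bit 5: prefix='0' (no match yet)
Bit 6: prefix='01' -> emit 'i', reset
Bit 7: prefix='1' -> emit 'c', reset
Bit 8: prefix='1' -> emit 'c', reset
Bit 9: prefix='0' (no match yet)
Bit 10: prefix='01' -> emit 'i', reset
Bit 11: prefix='1' -> emit 'c', reset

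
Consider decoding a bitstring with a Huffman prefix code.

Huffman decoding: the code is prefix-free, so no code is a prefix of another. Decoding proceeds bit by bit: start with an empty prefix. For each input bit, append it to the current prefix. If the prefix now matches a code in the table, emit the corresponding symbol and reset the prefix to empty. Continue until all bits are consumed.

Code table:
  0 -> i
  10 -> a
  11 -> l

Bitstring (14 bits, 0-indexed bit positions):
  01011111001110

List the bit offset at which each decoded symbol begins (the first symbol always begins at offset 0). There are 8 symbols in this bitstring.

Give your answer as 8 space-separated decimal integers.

Bit 0: prefix='0' -> emit 'i', reset
Bit 1: prefix='1' (no match yet)
Bit 2: prefix='10' -> emit 'a', reset
Bit 3: prefix='1' (no match yet)
Bit 4: prefix='11' -> emit 'l', reset
Bit 5: prefix='1' (no match yet)
Bit 6: prefix='11' -> emit 'l', reset
Bit 7: prefix='1' (no match yet)
Bit 8: prefix='10' -> emit 'a', reset
Bit 9: prefix='0' -> emit 'i', reset
Bit 10: prefix='1' (no match yet)
Bit 11: prefix='11' -> emit 'l', reset
Bit 12: prefix='1' (no match yet)
Bit 13: prefix='10' -> emit 'a', reset

Answer: 0 1 3 5 7 9 10 12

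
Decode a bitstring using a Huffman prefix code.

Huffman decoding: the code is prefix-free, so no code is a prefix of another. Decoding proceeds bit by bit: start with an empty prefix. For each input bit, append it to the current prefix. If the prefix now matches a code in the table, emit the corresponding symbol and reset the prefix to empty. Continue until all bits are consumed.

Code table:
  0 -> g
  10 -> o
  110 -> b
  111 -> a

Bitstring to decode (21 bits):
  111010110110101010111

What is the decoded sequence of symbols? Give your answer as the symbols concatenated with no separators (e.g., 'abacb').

Bit 0: prefix='1' (no match yet)
Bit 1: prefix='11' (no match yet)
Bit 2: prefix='111' -> emit 'a', reset
Bit 3: prefix='0' -> emit 'g', reset
Bit 4: prefix='1' (no match yet)
Bit 5: prefix='10' -> emit 'o', reset
Bit 6: prefix='1' (no match yet)
Bit 7: prefix='11' (no match yet)
Bit 8: prefix='110' -> emit 'b', reset
Bit 9: prefix='1' (no match yet)
Bit 10: prefix='11' (no match yet)
Bit 11: prefix='110' -> emit 'b', reset
Bit 12: prefix='1' (no match yet)
Bit 13: prefix='10' -> emit 'o', reset
Bit 14: prefix='1' (no match yet)
Bit 15: prefix='10' -> emit 'o', reset
Bit 16: prefix='1' (no match yet)
Bit 17: prefix='10' -> emit 'o', reset
Bit 18: prefix='1' (no match yet)
Bit 19: prefix='11' (no match yet)
Bit 20: prefix='111' -> emit 'a', reset

Answer: agobboooa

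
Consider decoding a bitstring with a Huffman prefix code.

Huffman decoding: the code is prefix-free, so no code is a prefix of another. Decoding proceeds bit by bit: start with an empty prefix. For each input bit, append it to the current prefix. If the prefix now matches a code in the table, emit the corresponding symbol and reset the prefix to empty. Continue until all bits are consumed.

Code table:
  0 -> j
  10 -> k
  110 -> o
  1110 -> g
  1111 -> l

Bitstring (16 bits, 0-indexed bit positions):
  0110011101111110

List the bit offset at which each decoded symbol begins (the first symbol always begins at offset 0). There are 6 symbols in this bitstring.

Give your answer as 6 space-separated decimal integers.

Answer: 0 1 4 5 9 13

Derivation:
Bit 0: prefix='0' -> emit 'j', reset
Bit 1: prefix='1' (no match yet)
Bit 2: prefix='11' (no match yet)
Bit 3: prefix='110' -> emit 'o', reset
Bit 4: prefix='0' -> emit 'j', reset
Bit 5: prefix='1' (no match yet)
Bit 6: prefix='11' (no match yet)
Bit 7: prefix='111' (no match yet)
Bit 8: prefix='1110' -> emit 'g', reset
Bit 9: prefix='1' (no match yet)
Bit 10: prefix='11' (no match yet)
Bit 11: prefix='111' (no match yet)
Bit 12: prefix='1111' -> emit 'l', reset
Bit 13: prefix='1' (no match yet)
Bit 14: prefix='11' (no match yet)
Bit 15: prefix='110' -> emit 'o', reset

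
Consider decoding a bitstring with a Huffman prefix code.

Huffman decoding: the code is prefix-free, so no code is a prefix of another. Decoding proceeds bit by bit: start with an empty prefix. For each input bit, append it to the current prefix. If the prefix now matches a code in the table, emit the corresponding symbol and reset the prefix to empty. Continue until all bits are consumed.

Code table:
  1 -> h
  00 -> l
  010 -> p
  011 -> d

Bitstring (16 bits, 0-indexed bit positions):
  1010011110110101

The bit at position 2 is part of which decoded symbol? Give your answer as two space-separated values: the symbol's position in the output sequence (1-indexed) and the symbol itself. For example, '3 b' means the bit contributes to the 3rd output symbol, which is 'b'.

Answer: 2 p

Derivation:
Bit 0: prefix='1' -> emit 'h', reset
Bit 1: prefix='0' (no match yet)
Bit 2: prefix='01' (no match yet)
Bit 3: prefix='010' -> emit 'p', reset
Bit 4: prefix='0' (no match yet)
Bit 5: prefix='01' (no match yet)
Bit 6: prefix='011' -> emit 'd', reset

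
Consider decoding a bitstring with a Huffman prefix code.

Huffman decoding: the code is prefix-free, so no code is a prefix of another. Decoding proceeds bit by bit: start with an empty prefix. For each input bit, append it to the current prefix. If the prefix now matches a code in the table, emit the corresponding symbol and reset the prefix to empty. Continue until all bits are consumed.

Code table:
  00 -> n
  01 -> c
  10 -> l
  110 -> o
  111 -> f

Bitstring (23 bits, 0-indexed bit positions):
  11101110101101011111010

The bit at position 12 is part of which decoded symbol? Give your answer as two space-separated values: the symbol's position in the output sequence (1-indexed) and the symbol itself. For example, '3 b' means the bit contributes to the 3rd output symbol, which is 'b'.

Bit 0: prefix='1' (no match yet)
Bit 1: prefix='11' (no match yet)
Bit 2: prefix='111' -> emit 'f', reset
Bit 3: prefix='0' (no match yet)
Bit 4: prefix='01' -> emit 'c', reset
Bit 5: prefix='1' (no match yet)
Bit 6: prefix='11' (no match yet)
Bit 7: prefix='110' -> emit 'o', reset
Bit 8: prefix='1' (no match yet)
Bit 9: prefix='10' -> emit 'l', reset
Bit 10: prefix='1' (no match yet)
Bit 11: prefix='11' (no match yet)
Bit 12: prefix='110' -> emit 'o', reset
Bit 13: prefix='1' (no match yet)
Bit 14: prefix='10' -> emit 'l', reset
Bit 15: prefix='1' (no match yet)
Bit 16: prefix='11' (no match yet)

Answer: 5 o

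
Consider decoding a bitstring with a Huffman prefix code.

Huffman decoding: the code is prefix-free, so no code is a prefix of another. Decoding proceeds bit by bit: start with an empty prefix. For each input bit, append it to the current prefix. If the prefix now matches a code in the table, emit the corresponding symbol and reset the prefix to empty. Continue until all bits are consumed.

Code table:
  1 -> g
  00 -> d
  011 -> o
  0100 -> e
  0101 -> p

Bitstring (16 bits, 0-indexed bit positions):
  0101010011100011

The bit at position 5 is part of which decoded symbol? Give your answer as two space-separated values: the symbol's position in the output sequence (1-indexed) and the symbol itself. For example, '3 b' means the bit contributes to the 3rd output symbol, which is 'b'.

Bit 0: prefix='0' (no match yet)
Bit 1: prefix='01' (no match yet)
Bit 2: prefix='010' (no match yet)
Bit 3: prefix='0101' -> emit 'p', reset
Bit 4: prefix='0' (no match yet)
Bit 5: prefix='01' (no match yet)
Bit 6: prefix='010' (no match yet)
Bit 7: prefix='0100' -> emit 'e', reset
Bit 8: prefix='1' -> emit 'g', reset
Bit 9: prefix='1' -> emit 'g', reset

Answer: 2 e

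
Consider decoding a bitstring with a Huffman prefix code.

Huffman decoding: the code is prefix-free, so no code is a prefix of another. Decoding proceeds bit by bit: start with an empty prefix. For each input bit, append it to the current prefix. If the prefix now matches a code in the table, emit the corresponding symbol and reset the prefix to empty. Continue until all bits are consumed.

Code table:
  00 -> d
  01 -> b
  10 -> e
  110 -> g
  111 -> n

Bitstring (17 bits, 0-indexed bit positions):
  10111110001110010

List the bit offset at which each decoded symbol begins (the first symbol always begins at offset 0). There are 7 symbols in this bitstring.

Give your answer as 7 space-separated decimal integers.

Bit 0: prefix='1' (no match yet)
Bit 1: prefix='10' -> emit 'e', reset
Bit 2: prefix='1' (no match yet)
Bit 3: prefix='11' (no match yet)
Bit 4: prefix='111' -> emit 'n', reset
Bit 5: prefix='1' (no match yet)
Bit 6: prefix='11' (no match yet)
Bit 7: prefix='110' -> emit 'g', reset
Bit 8: prefix='0' (no match yet)
Bit 9: prefix='00' -> emit 'd', reset
Bit 10: prefix='1' (no match yet)
Bit 11: prefix='11' (no match yet)
Bit 12: prefix='111' -> emit 'n', reset
Bit 13: prefix='0' (no match yet)
Bit 14: prefix='00' -> emit 'd', reset
Bit 15: prefix='1' (no match yet)
Bit 16: prefix='10' -> emit 'e', reset

Answer: 0 2 5 8 10 13 15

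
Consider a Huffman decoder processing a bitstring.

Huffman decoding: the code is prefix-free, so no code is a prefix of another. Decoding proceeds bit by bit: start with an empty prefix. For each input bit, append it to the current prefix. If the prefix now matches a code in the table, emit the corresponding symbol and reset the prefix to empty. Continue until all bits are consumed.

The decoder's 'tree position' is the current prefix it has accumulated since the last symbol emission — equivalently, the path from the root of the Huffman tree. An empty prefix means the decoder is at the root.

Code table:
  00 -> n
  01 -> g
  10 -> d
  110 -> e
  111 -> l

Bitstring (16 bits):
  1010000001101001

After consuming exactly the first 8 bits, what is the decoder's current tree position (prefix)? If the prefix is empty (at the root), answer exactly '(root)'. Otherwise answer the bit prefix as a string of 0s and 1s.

Bit 0: prefix='1' (no match yet)
Bit 1: prefix='10' -> emit 'd', reset
Bit 2: prefix='1' (no match yet)
Bit 3: prefix='10' -> emit 'd', reset
Bit 4: prefix='0' (no match yet)
Bit 5: prefix='00' -> emit 'n', reset
Bit 6: prefix='0' (no match yet)
Bit 7: prefix='00' -> emit 'n', reset

Answer: (root)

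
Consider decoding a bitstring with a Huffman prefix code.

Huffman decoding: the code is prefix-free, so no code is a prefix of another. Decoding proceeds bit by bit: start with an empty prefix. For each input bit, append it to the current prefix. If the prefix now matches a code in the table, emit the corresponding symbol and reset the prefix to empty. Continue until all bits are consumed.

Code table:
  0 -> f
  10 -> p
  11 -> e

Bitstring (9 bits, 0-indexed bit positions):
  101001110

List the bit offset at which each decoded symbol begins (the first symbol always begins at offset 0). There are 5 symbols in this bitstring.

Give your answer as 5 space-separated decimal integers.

Answer: 0 2 4 5 7

Derivation:
Bit 0: prefix='1' (no match yet)
Bit 1: prefix='10' -> emit 'p', reset
Bit 2: prefix='1' (no match yet)
Bit 3: prefix='10' -> emit 'p', reset
Bit 4: prefix='0' -> emit 'f', reset
Bit 5: prefix='1' (no match yet)
Bit 6: prefix='11' -> emit 'e', reset
Bit 7: prefix='1' (no match yet)
Bit 8: prefix='10' -> emit 'p', reset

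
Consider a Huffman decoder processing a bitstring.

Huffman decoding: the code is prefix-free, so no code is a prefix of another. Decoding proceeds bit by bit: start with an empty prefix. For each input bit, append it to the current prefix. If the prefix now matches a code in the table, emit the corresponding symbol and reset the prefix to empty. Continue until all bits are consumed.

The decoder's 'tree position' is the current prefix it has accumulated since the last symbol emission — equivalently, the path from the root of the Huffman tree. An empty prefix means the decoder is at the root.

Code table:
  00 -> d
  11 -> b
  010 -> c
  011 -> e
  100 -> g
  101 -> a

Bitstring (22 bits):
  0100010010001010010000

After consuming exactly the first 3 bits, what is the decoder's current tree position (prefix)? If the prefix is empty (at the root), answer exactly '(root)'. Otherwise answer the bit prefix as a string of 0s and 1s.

Answer: (root)

Derivation:
Bit 0: prefix='0' (no match yet)
Bit 1: prefix='01' (no match yet)
Bit 2: prefix='010' -> emit 'c', reset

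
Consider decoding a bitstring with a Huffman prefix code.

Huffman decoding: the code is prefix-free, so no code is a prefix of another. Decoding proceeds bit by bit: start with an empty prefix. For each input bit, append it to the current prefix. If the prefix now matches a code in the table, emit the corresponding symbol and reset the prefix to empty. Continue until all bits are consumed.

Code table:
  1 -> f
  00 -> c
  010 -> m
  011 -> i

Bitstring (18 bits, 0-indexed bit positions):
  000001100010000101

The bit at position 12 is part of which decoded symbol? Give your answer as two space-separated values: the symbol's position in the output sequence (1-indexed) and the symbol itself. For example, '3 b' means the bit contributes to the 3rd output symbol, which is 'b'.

Answer: 6 c

Derivation:
Bit 0: prefix='0' (no match yet)
Bit 1: prefix='00' -> emit 'c', reset
Bit 2: prefix='0' (no match yet)
Bit 3: prefix='00' -> emit 'c', reset
Bit 4: prefix='0' (no match yet)
Bit 5: prefix='01' (no match yet)
Bit 6: prefix='011' -> emit 'i', reset
Bit 7: prefix='0' (no match yet)
Bit 8: prefix='00' -> emit 'c', reset
Bit 9: prefix='0' (no match yet)
Bit 10: prefix='01' (no match yet)
Bit 11: prefix='010' -> emit 'm', reset
Bit 12: prefix='0' (no match yet)
Bit 13: prefix='00' -> emit 'c', reset
Bit 14: prefix='0' (no match yet)
Bit 15: prefix='01' (no match yet)
Bit 16: prefix='010' -> emit 'm', reset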